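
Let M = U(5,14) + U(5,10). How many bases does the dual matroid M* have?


(M1+M2)* = M1* + M2*.
M1* = U(9,14), bases: C(14,9) = 2002.
M2* = U(5,10), bases: C(10,5) = 252.
|B(M*)| = 2002 * 252 = 504504.

504504


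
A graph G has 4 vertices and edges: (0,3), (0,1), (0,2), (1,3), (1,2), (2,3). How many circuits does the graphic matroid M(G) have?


A circuit in a graphic matroid = edge set of a simple cycle.
G has 4 vertices and 6 edges.
Enumerating all minimal edge subsets forming cycles...
Total circuits found: 7.

7


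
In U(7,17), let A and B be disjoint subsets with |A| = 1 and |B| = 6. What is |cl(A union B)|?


|A union B| = 1 + 6 = 7 (disjoint).
In U(7,17), cl(S) = S if |S| < 7, else cl(S) = E.
Since 7 >= 7, cl(A union B) = E.
|cl(A union B)| = 17.

17


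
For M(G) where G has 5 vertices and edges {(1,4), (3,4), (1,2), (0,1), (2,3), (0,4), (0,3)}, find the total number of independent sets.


An independent set in a graphic matroid is an acyclic edge subset.
G has 5 vertices and 7 edges.
Enumerate all 2^7 = 128 subsets, checking for acyclicity.
Total independent sets = 86.

86


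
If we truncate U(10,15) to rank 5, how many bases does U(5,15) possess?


Truncating U(10,15) to rank 5 gives U(5,15).
Bases of U(5,15) are all 5-element subsets of 15 elements.
Number of bases = (15 choose 5) = 3003.

3003


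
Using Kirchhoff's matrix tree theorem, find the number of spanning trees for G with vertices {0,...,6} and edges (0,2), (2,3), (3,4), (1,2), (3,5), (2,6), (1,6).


By Kirchhoff's matrix tree theorem, the number of spanning trees equals
the determinant of any cofactor of the Laplacian matrix L.
G has 7 vertices and 7 edges.
Computing the (6 x 6) cofactor determinant gives 3.

3


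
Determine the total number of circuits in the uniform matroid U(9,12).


In U(9,12), circuits are the (10)-element subsets.
Any set of 10 elements is dependent, and removing any one element gives
an independent set of size 9, so it is a minimal dependent set.
Number of circuits = C(12,10) = 12! / (10! * 2!) = 66.

66


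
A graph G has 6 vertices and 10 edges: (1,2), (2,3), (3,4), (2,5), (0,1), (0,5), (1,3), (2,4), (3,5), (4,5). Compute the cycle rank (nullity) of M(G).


Cycle rank (nullity) = |E| - r(M) = |E| - (|V| - c).
|E| = 10, |V| = 6, c = 1.
Nullity = 10 - (6 - 1) = 10 - 5 = 5.

5


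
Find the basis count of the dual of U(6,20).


The dual of U(r,n) is U(n-r, n) = U(14,20).
Bases of U(14,20) are all (14)-element subsets.
|B(M*)| = C(20,14) = 20! / (14! * 6!) = 38760.

38760


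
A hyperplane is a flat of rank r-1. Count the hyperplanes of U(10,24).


Hyperplanes of U(10,24) are flats of rank 9.
In a uniform matroid, these are exactly the (9)-element subsets.
Count = (24 choose 9) = 1307504.

1307504


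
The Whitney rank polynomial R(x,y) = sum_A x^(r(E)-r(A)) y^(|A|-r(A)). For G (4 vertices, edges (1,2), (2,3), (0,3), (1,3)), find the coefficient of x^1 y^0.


R(x,y) = sum over A in 2^E of x^(r(E)-r(A)) * y^(|A|-r(A)).
G has 4 vertices, 4 edges. r(E) = 3.
Enumerate all 2^4 = 16 subsets.
Count subsets with r(E)-r(A)=1 and |A|-r(A)=0: 6.

6


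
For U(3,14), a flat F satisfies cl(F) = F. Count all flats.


Flats of U(3,14): every subset of size < 3 is a flat, plus E itself.
Count = (14 choose 0) + (14 choose 1) + (14 choose 2) + 1
     = 1 + 14 + 91 + 1
     = 107.

107


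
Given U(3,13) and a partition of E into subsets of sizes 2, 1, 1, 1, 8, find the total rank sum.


r(Ai) = min(|Ai|, 3) for each part.
Sum = min(2,3) + min(1,3) + min(1,3) + min(1,3) + min(8,3)
    = 2 + 1 + 1 + 1 + 3
    = 8.

8


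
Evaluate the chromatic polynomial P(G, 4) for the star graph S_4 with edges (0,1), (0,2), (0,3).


P(tree, k) = k * (k-1)^(3) for any tree on 4 vertices.
P(4) = 4 * 3^3 = 4 * 27 = 108.

108


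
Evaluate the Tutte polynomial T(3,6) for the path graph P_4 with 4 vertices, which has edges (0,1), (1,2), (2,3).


A path on 4 vertices is a tree with 3 edges.
T(x,y) = x^(3) for any tree.
T(3,6) = 3^3 = 27.

27


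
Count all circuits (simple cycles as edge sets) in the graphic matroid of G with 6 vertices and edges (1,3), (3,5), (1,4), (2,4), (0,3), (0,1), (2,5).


A circuit in a graphic matroid = edge set of a simple cycle.
G has 6 vertices and 7 edges.
Enumerating all minimal edge subsets forming cycles...
Total circuits found: 3.

3


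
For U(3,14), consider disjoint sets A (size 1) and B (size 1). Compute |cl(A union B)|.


|A union B| = 1 + 1 = 2 (disjoint).
In U(3,14), cl(S) = S if |S| < 3, else cl(S) = E.
Since 2 < 3, cl(A union B) = A union B.
|cl(A union B)| = 2.

2


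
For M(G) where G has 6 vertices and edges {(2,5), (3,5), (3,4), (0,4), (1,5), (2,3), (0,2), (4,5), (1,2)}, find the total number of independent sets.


An independent set in a graphic matroid is an acyclic edge subset.
G has 6 vertices and 9 edges.
Enumerate all 2^9 = 512 subsets, checking for acyclicity.
Total independent sets = 292.

292


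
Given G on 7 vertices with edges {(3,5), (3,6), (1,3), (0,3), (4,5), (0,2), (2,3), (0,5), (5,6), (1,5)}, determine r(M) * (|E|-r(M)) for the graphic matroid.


r(M) = |V| - c = 7 - 1 = 6.
nullity = |E| - r(M) = 10 - 6 = 4.
Product = 6 * 4 = 24.

24


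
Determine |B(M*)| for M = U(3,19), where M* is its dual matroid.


The dual of U(r,n) is U(n-r, n) = U(16,19).
Bases of U(16,19) are all (16)-element subsets.
|B(M*)| = C(19,16) = 969.

969


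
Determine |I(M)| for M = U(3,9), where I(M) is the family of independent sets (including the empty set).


Independent sets of U(3,9) are all subsets of size <= 3.
Count = (9 choose 0) + (9 choose 1) + (9 choose 2) + (9 choose 3)
     = 1 + 9 + 36 + 84
     = 130.

130


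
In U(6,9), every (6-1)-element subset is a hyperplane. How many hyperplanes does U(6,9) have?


Hyperplanes of U(6,9) are flats of rank 5.
In a uniform matroid, these are exactly the (5)-element subsets.
Count = C(9,5) = 126.

126


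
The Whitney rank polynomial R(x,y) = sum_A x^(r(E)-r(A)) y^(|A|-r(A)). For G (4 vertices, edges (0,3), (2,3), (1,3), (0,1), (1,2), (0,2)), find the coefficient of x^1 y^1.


R(x,y) = sum over A in 2^E of x^(r(E)-r(A)) * y^(|A|-r(A)).
G has 4 vertices, 6 edges. r(E) = 3.
Enumerate all 2^6 = 64 subsets.
Count subsets with r(E)-r(A)=1 and |A|-r(A)=1: 4.

4


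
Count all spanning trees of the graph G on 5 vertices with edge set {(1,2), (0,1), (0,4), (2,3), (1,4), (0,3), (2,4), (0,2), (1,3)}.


By Kirchhoff's matrix tree theorem, the number of spanning trees equals
the determinant of any cofactor of the Laplacian matrix L.
G has 5 vertices and 9 edges.
Computing the (4 x 4) cofactor determinant gives 75.

75


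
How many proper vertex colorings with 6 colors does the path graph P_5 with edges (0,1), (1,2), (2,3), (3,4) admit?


P(P_5, k) = k * (k-1)^(4).
P(6) = 6 * 5^4 = 6 * 625 = 3750.

3750


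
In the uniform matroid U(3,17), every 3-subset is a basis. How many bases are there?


Bases of U(3,17) are all 3-element subsets of the 17-element ground set.
Number of bases = C(17,3).
C(17,3) = (17 * 16 * 15) / (1 * 2 * 3) = 680.

680


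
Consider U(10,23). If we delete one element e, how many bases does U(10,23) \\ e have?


Deleting e from U(10,23) gives U(10,22) since n > r.
Bases of U(10,22) = (22 choose 10) = 646646.

646646


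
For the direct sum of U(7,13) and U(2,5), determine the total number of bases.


Bases of a direct sum M1 + M2: |B| = |B(M1)| * |B(M2)|.
|B(U(7,13))| = C(13,7) = 1716.
|B(U(2,5))| = C(5,2) = 10.
Total bases = 1716 * 10 = 17160.

17160


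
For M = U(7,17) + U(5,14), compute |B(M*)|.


(M1+M2)* = M1* + M2*.
M1* = U(10,17), bases: C(17,10) = 19448.
M2* = U(9,14), bases: C(14,9) = 2002.
|B(M*)| = 19448 * 2002 = 38934896.

38934896


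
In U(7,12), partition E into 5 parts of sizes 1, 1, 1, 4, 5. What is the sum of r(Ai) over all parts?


r(Ai) = min(|Ai|, 7) for each part.
Sum = min(1,7) + min(1,7) + min(1,7) + min(4,7) + min(5,7)
    = 1 + 1 + 1 + 4 + 5
    = 12.

12


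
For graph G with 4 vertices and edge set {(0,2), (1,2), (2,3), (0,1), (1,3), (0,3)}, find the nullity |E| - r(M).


Cycle rank (nullity) = |E| - r(M) = |E| - (|V| - c).
|E| = 6, |V| = 4, c = 1.
Nullity = 6 - (4 - 1) = 6 - 3 = 3.

3


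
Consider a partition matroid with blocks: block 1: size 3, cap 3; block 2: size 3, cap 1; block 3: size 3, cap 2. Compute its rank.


Rank of a partition matroid = sum of min(|Si|, ci) for each block.
= min(3,3) + min(3,1) + min(3,2)
= 3 + 1 + 2
= 6.

6


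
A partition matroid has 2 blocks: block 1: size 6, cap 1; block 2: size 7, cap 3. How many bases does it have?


A basis picks exactly ci elements from block i.
Number of bases = product of C(|Si|, ci).
= C(6,1) * C(7,3)
= 6 * 35
= 210.

210


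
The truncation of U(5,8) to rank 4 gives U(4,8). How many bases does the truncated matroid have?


Truncating U(5,8) to rank 4 gives U(4,8).
Bases of U(4,8) are all 4-element subsets of 8 elements.
Number of bases = C(8,4) = (8 * 7 * 6 * 5) / (1 * 2 * 3 * 4) = 70.

70


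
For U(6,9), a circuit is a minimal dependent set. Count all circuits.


In U(6,9), circuits are the (7)-element subsets.
Any set of 7 elements is dependent, and removing any one element gives
an independent set of size 6, so it is a minimal dependent set.
Number of circuits = C(9,7) = 9! / (7! * 2!) = 36.

36


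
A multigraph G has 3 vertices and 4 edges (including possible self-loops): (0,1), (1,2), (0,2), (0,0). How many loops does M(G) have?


In a graphic matroid, a loop is a self-loop edge (u,u) with rank 0.
Examining all 4 edges for self-loops...
Self-loops found: (0,0)
Number of loops = 1.

1


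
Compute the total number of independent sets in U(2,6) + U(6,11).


For a direct sum, |I(M1+M2)| = |I(M1)| * |I(M2)|.
|I(U(2,6))| = sum C(6,k) for k=0..2 = 22.
|I(U(6,11))| = sum C(11,k) for k=0..6 = 1486.
Total = 22 * 1486 = 32692.

32692


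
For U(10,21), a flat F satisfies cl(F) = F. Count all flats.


Flats of U(10,21): every subset of size < 10 is a flat, plus E itself.
Count = (21 choose 0) + (21 choose 1) + (21 choose 2) + (21 choose 3) + (21 choose 4) + (21 choose 5) + (21 choose 6) + (21 choose 7) + (21 choose 8) + (21 choose 9) + 1
     = 1 + 21 + 210 + 1330 + 5985 + 20349 + 54264 + 116280 + 203490 + 293930 + 1
     = 695861.

695861


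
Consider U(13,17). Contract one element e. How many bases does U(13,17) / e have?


Contracting e from U(13,17) gives U(12,16).
Bases of U(12,16) = C(16,12) = 1820.

1820


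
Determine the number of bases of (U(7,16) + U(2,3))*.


(M1+M2)* = M1* + M2*.
M1* = U(9,16), bases: C(16,9) = 11440.
M2* = U(1,3), bases: C(3,1) = 3.
|B(M*)| = 11440 * 3 = 34320.

34320


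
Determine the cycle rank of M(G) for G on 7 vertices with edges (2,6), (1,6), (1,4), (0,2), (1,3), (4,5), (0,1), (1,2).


Cycle rank (nullity) = |E| - r(M) = |E| - (|V| - c).
|E| = 8, |V| = 7, c = 1.
Nullity = 8 - (7 - 1) = 8 - 6 = 2.

2


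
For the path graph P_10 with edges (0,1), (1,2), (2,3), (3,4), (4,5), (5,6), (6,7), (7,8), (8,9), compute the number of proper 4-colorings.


P(P_10, k) = k * (k-1)^(9).
P(4) = 4 * 3^9 = 4 * 19683 = 78732.

78732


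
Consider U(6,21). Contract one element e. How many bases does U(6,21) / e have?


Contracting e from U(6,21) gives U(5,20).
Bases of U(5,20) = C(20,5) = 20! / (5! * 15!) = 15504.

15504


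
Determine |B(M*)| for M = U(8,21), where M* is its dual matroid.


The dual of U(r,n) is U(n-r, n) = U(13,21).
Bases of U(13,21) are all (13)-element subsets.
|B(M*)| = (21 choose 13) = 203490.

203490


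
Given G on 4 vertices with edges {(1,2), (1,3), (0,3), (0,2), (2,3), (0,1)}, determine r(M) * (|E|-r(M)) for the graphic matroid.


r(M) = |V| - c = 4 - 1 = 3.
nullity = |E| - r(M) = 6 - 3 = 3.
Product = 3 * 3 = 9.

9


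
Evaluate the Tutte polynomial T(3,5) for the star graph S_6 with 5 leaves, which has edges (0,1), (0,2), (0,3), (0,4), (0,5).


A star on 6 vertices is a tree with 5 edges.
T(x,y) = x^(5) for any tree.
T(3,5) = 3^5 = 243.

243


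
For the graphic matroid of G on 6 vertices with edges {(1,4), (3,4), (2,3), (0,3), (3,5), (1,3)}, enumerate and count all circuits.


A circuit in a graphic matroid = edge set of a simple cycle.
G has 6 vertices and 6 edges.
Enumerating all minimal edge subsets forming cycles...
Total circuits found: 1.

1


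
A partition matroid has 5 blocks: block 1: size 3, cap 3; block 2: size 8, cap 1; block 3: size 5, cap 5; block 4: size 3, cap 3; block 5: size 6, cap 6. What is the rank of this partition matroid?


Rank of a partition matroid = sum of min(|Si|, ci) for each block.
= min(3,3) + min(8,1) + min(5,5) + min(3,3) + min(6,6)
= 3 + 1 + 5 + 3 + 6
= 18.

18


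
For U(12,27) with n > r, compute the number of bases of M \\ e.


Deleting e from U(12,27) gives U(12,26) since n > r.
Bases of U(12,26) = (26 choose 12) = 9657700.

9657700


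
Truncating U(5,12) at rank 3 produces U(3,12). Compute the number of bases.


Truncating U(5,12) to rank 3 gives U(3,12).
Bases of U(3,12) are all 3-element subsets of 12 elements.
Number of bases = C(12,3) = (12 * 11 * 10) / (1 * 2 * 3) = 220.

220


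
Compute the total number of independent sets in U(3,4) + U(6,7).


For a direct sum, |I(M1+M2)| = |I(M1)| * |I(M2)|.
|I(U(3,4))| = sum C(4,k) for k=0..3 = 15.
|I(U(6,7))| = sum C(7,k) for k=0..6 = 127.
Total = 15 * 127 = 1905.

1905


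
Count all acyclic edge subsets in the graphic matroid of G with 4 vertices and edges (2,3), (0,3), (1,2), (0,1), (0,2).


An independent set in a graphic matroid is an acyclic edge subset.
G has 4 vertices and 5 edges.
Enumerate all 2^5 = 32 subsets, checking for acyclicity.
Total independent sets = 24.

24


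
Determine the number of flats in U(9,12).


Flats of U(9,12): every subset of size < 9 is a flat, plus E itself.
Count = C(12,0) + C(12,1) + C(12,2) + C(12,3) + C(12,4) + C(12,5) + C(12,6) + C(12,7) + C(12,8) + 1
     = 1 + 12 + 66 + 220 + 495 + 792 + 924 + 792 + 495 + 1
     = 3798.

3798


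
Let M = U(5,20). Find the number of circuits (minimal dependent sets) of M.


In U(5,20), circuits are the (6)-element subsets.
Any set of 6 elements is dependent, and removing any one element gives
an independent set of size 5, so it is a minimal dependent set.
Number of circuits = C(20,6) = 38760.

38760


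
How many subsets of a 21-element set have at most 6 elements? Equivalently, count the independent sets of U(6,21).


Independent sets of U(6,21) are all subsets of size <= 6.
Count = C(21,0) + C(21,1) + C(21,2) + C(21,3) + C(21,4) + C(21,5) + C(21,6)
     = 1 + 21 + 210 + 1330 + 5985 + 20349 + 54264
     = 82160.

82160


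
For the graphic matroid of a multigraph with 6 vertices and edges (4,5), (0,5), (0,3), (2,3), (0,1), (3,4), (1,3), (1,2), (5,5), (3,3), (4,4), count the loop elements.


In a graphic matroid, a loop is a self-loop edge (u,u) with rank 0.
Examining all 11 edges for self-loops...
Self-loops found: (5,5), (3,3), (4,4)
Number of loops = 3.

3


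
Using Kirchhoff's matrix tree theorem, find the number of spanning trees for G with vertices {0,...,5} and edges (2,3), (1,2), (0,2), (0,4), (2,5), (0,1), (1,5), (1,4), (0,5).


By Kirchhoff's matrix tree theorem, the number of spanning trees equals
the determinant of any cofactor of the Laplacian matrix L.
G has 6 vertices and 9 edges.
Computing the (5 x 5) cofactor determinant gives 40.

40


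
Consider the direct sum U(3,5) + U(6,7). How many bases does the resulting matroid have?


Bases of a direct sum M1 + M2: |B| = |B(M1)| * |B(M2)|.
|B(U(3,5))| = C(5,3) = 10.
|B(U(6,7))| = C(7,6) = 7.
Total bases = 10 * 7 = 70.

70


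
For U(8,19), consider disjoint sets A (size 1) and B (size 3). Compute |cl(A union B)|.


|A union B| = 1 + 3 = 4 (disjoint).
In U(8,19), cl(S) = S if |S| < 8, else cl(S) = E.
Since 4 < 8, cl(A union B) = A union B.
|cl(A union B)| = 4.

4


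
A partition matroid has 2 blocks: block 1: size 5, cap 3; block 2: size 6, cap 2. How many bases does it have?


A basis picks exactly ci elements from block i.
Number of bases = product of C(|Si|, ci).
= C(5,3) * C(6,2)
= 10 * 15
= 150.

150


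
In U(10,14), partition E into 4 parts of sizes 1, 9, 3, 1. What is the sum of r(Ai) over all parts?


r(Ai) = min(|Ai|, 10) for each part.
Sum = min(1,10) + min(9,10) + min(3,10) + min(1,10)
    = 1 + 9 + 3 + 1
    = 14.

14


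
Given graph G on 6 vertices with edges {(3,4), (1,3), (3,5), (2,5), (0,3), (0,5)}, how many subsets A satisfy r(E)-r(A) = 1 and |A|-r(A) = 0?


R(x,y) = sum over A in 2^E of x^(r(E)-r(A)) * y^(|A|-r(A)).
G has 6 vertices, 6 edges. r(E) = 5.
Enumerate all 2^6 = 64 subsets.
Count subsets with r(E)-r(A)=1 and |A|-r(A)=0: 12.

12


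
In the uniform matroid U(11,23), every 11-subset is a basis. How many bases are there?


Bases of U(11,23) are all 11-element subsets of the 23-element ground set.
Number of bases = C(23,11).
(23 choose 11) = 1352078.

1352078


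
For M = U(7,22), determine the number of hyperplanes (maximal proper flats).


Hyperplanes of U(7,22) are flats of rank 6.
In a uniform matroid, these are exactly the (6)-element subsets.
Count = C(22,6) = 22! / (6! * 16!) = 74613.

74613


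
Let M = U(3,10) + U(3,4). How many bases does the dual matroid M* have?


(M1+M2)* = M1* + M2*.
M1* = U(7,10), bases: C(10,7) = 120.
M2* = U(1,4), bases: C(4,1) = 4.
|B(M*)| = 120 * 4 = 480.

480


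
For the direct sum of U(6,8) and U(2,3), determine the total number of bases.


Bases of a direct sum M1 + M2: |B| = |B(M1)| * |B(M2)|.
|B(U(6,8))| = C(8,6) = 28.
|B(U(2,3))| = C(3,2) = 3.
Total bases = 28 * 3 = 84.

84


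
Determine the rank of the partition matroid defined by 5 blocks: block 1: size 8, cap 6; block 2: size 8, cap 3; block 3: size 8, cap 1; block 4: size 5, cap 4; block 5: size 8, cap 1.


Rank of a partition matroid = sum of min(|Si|, ci) for each block.
= min(8,6) + min(8,3) + min(8,1) + min(5,4) + min(8,1)
= 6 + 3 + 1 + 4 + 1
= 15.

15


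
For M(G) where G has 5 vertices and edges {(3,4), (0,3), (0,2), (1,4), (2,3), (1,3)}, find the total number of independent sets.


An independent set in a graphic matroid is an acyclic edge subset.
G has 5 vertices and 6 edges.
Enumerate all 2^6 = 64 subsets, checking for acyclicity.
Total independent sets = 49.

49


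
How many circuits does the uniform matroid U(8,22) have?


In U(8,22), circuits are the (9)-element subsets.
Any set of 9 elements is dependent, and removing any one element gives
an independent set of size 8, so it is a minimal dependent set.
Number of circuits = C(22,9) = 497420.

497420


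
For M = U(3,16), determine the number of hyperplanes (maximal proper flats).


Hyperplanes of U(3,16) are flats of rank 2.
In a uniform matroid, these are exactly the (2)-element subsets.
Count = (16 choose 2) = 120.

120


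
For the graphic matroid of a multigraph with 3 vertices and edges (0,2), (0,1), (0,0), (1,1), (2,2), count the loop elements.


In a graphic matroid, a loop is a self-loop edge (u,u) with rank 0.
Examining all 5 edges for self-loops...
Self-loops found: (0,0), (1,1), (2,2)
Number of loops = 3.

3


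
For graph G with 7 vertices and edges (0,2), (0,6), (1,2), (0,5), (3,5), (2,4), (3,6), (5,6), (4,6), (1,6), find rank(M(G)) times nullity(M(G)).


r(M) = |V| - c = 7 - 1 = 6.
nullity = |E| - r(M) = 10 - 6 = 4.
Product = 6 * 4 = 24.

24


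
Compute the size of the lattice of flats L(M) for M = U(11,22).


Flats of U(11,22): every subset of size < 11 is a flat, plus E itself.
Count = C(22,0) + C(22,1) + C(22,2) + C(22,3) + C(22,4) + C(22,5) + C(22,6) + C(22,7) + C(22,8) + C(22,9) + C(22,10) + 1
     = 1 + 22 + 231 + 1540 + 7315 + 26334 + 74613 + 170544 + 319770 + 497420 + 646646 + 1
     = 1744437.

1744437


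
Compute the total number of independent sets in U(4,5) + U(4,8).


For a direct sum, |I(M1+M2)| = |I(M1)| * |I(M2)|.
|I(U(4,5))| = sum C(5,k) for k=0..4 = 31.
|I(U(4,8))| = sum C(8,k) for k=0..4 = 163.
Total = 31 * 163 = 5053.

5053


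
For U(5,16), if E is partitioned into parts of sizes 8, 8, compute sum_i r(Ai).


r(Ai) = min(|Ai|, 5) for each part.
Sum = min(8,5) + min(8,5)
    = 5 + 5
    = 10.

10


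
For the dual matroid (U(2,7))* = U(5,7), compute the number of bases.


The dual of U(r,n) is U(n-r, n) = U(5,7).
Bases of U(5,7) are all (5)-element subsets.
|B(M*)| = (7 choose 5) = 21.

21


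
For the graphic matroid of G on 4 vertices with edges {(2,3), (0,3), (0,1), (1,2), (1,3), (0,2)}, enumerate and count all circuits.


A circuit in a graphic matroid = edge set of a simple cycle.
G has 4 vertices and 6 edges.
Enumerating all minimal edge subsets forming cycles...
Total circuits found: 7.

7


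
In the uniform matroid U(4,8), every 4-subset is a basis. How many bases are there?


Bases of U(4,8) are all 4-element subsets of the 8-element ground set.
Number of bases = C(8,4).
C(8,4) = (8 * 7 * 6 * 5) / (1 * 2 * 3 * 4) = 70.

70


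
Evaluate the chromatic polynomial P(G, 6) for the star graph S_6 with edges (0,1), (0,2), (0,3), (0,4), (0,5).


P(tree, k) = k * (k-1)^(5) for any tree on 6 vertices.
P(6) = 6 * 5^5 = 6 * 3125 = 18750.

18750


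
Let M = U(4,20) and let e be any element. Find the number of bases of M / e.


Contracting e from U(4,20) gives U(3,19).
Bases of U(3,19) = (19 choose 3) = 969.

969


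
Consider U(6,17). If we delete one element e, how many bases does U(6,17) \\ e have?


Deleting e from U(6,17) gives U(6,16) since n > r.
Bases of U(6,16) = C(16,6) = 8008.

8008


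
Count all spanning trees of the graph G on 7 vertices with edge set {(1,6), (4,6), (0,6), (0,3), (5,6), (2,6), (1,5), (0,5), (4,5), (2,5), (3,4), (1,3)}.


By Kirchhoff's matrix tree theorem, the number of spanning trees equals
the determinant of any cofactor of the Laplacian matrix L.
G has 7 vertices and 12 edges.
Computing the (6 x 6) cofactor determinant gives 324.

324


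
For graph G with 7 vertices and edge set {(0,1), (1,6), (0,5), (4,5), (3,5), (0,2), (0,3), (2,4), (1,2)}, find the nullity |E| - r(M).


Cycle rank (nullity) = |E| - r(M) = |E| - (|V| - c).
|E| = 9, |V| = 7, c = 1.
Nullity = 9 - (7 - 1) = 9 - 6 = 3.

3


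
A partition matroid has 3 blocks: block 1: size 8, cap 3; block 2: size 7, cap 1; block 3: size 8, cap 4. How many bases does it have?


A basis picks exactly ci elements from block i.
Number of bases = product of C(|Si|, ci).
= C(8,3) * C(7,1) * C(8,4)
= 56 * 7 * 70
= 27440.

27440


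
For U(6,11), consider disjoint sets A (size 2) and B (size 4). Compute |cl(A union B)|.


|A union B| = 2 + 4 = 6 (disjoint).
In U(6,11), cl(S) = S if |S| < 6, else cl(S) = E.
Since 6 >= 6, cl(A union B) = E.
|cl(A union B)| = 11.

11


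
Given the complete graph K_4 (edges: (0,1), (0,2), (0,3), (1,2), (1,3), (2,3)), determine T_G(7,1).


T(K_4; x,y) = x^3 + 3x^2 + 4xy + 2x + y^3 + 3y^2 + 2y.
Substituting x=7, y=1:
= 343 + 147 + 28 + 14 + 1 + 3 + 2
= 538.

538


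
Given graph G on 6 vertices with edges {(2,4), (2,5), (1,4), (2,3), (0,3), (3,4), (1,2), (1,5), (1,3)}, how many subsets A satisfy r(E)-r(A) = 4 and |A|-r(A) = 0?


R(x,y) = sum over A in 2^E of x^(r(E)-r(A)) * y^(|A|-r(A)).
G has 6 vertices, 9 edges. r(E) = 5.
Enumerate all 2^9 = 512 subsets.
Count subsets with r(E)-r(A)=4 and |A|-r(A)=0: 9.

9


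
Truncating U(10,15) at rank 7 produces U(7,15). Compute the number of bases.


Truncating U(10,15) to rank 7 gives U(7,15).
Bases of U(7,15) are all 7-element subsets of 15 elements.
Number of bases = C(15,7) = 15! / (7! * 8!) = 6435.

6435


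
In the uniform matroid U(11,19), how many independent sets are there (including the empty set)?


Independent sets of U(11,19) are all subsets of size <= 11.
Count = (19 choose 0) + (19 choose 1) + (19 choose 2) + (19 choose 3) + (19 choose 4) + (19 choose 5) + (19 choose 6) + (19 choose 7) + (19 choose 8) + (19 choose 9) + (19 choose 10) + (19 choose 11)
     = 1 + 19 + 171 + 969 + 3876 + 11628 + 27132 + 50388 + 75582 + 92378 + 92378 + 75582
     = 430104.

430104


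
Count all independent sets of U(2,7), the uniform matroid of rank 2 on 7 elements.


Independent sets of U(2,7) are all subsets of size <= 2.
Count = C(7,0) + C(7,1) + C(7,2)
     = 1 + 7 + 21
     = 29.

29


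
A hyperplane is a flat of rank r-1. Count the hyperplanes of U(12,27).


Hyperplanes of U(12,27) are flats of rank 11.
In a uniform matroid, these are exactly the (11)-element subsets.
Count = C(27,11) = 27! / (11! * 16!) = 13037895.

13037895


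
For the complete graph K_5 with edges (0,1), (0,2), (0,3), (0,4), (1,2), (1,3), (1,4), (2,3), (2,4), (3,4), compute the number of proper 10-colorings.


P(K_5, k) = k(k-1)(k-2)...(k-4).
P(10) = (10) * (9) * (8) * (7) * (6) = 30240.

30240


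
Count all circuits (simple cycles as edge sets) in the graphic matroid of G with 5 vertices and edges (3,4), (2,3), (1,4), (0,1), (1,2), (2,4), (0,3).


A circuit in a graphic matroid = edge set of a simple cycle.
G has 5 vertices and 7 edges.
Enumerating all minimal edge subsets forming cycles...
Total circuits found: 7.

7


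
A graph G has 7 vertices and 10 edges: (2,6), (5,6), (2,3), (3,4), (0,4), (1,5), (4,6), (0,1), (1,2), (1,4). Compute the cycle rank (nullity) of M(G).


Cycle rank (nullity) = |E| - r(M) = |E| - (|V| - c).
|E| = 10, |V| = 7, c = 1.
Nullity = 10 - (7 - 1) = 10 - 6 = 4.

4


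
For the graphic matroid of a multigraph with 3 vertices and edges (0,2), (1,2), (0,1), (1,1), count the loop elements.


In a graphic matroid, a loop is a self-loop edge (u,u) with rank 0.
Examining all 4 edges for self-loops...
Self-loops found: (1,1)
Number of loops = 1.

1


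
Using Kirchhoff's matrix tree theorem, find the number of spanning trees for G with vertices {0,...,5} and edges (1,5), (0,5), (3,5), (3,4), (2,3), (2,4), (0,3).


By Kirchhoff's matrix tree theorem, the number of spanning trees equals
the determinant of any cofactor of the Laplacian matrix L.
G has 6 vertices and 7 edges.
Computing the (5 x 5) cofactor determinant gives 9.

9


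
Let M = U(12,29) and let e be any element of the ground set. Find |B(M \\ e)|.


Deleting e from U(12,29) gives U(12,28) since n > r.
Bases of U(12,28) = C(28,12) = 30421755.

30421755


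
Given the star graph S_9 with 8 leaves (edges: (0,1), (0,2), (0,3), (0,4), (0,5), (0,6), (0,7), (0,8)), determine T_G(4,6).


A star on 9 vertices is a tree with 8 edges.
T(x,y) = x^(8) for any tree.
T(4,6) = 4^8 = 65536.

65536


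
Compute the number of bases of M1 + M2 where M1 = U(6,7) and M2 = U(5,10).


Bases of a direct sum M1 + M2: |B| = |B(M1)| * |B(M2)|.
|B(U(6,7))| = C(7,6) = 7.
|B(U(5,10))| = C(10,5) = 252.
Total bases = 7 * 252 = 1764.

1764


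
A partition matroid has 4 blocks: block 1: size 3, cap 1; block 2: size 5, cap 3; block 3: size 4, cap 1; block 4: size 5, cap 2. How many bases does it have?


A basis picks exactly ci elements from block i.
Number of bases = product of C(|Si|, ci).
= C(3,1) * C(5,3) * C(4,1) * C(5,2)
= 3 * 10 * 4 * 10
= 1200.

1200


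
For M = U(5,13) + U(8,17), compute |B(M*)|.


(M1+M2)* = M1* + M2*.
M1* = U(8,13), bases: C(13,8) = 1287.
M2* = U(9,17), bases: C(17,9) = 24310.
|B(M*)| = 1287 * 24310 = 31286970.

31286970


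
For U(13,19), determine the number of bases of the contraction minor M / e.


Contracting e from U(13,19) gives U(12,18).
Bases of U(12,18) = C(18,12) = 18! / (12! * 6!) = 18564.

18564


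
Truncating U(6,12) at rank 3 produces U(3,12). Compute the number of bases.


Truncating U(6,12) to rank 3 gives U(3,12).
Bases of U(3,12) are all 3-element subsets of 12 elements.
Number of bases = (12 choose 3) = 220.

220


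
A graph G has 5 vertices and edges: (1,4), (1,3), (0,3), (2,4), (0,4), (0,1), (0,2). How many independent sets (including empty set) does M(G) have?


An independent set in a graphic matroid is an acyclic edge subset.
G has 5 vertices and 7 edges.
Enumerate all 2^7 = 128 subsets, checking for acyclicity.
Total independent sets = 82.

82


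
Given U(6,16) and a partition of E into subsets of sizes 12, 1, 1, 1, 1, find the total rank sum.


r(Ai) = min(|Ai|, 6) for each part.
Sum = min(12,6) + min(1,6) + min(1,6) + min(1,6) + min(1,6)
    = 6 + 1 + 1 + 1 + 1
    = 10.

10


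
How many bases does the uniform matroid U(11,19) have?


Bases of U(11,19) are all 11-element subsets of the 19-element ground set.
Number of bases = C(19,11).
C(19,11) = 75582.

75582


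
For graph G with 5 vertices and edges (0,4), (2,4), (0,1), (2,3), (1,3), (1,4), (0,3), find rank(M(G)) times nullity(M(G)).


r(M) = |V| - c = 5 - 1 = 4.
nullity = |E| - r(M) = 7 - 4 = 3.
Product = 4 * 3 = 12.

12


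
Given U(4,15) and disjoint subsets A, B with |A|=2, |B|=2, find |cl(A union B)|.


|A union B| = 2 + 2 = 4 (disjoint).
In U(4,15), cl(S) = S if |S| < 4, else cl(S) = E.
Since 4 >= 4, cl(A union B) = E.
|cl(A union B)| = 15.

15


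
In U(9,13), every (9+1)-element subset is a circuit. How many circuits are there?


In U(9,13), circuits are the (10)-element subsets.
Any set of 10 elements is dependent, and removing any one element gives
an independent set of size 9, so it is a minimal dependent set.
Number of circuits = C(13,10) = 13! / (10! * 3!) = 286.

286


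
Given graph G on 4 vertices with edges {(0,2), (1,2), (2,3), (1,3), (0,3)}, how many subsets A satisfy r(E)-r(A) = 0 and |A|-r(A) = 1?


R(x,y) = sum over A in 2^E of x^(r(E)-r(A)) * y^(|A|-r(A)).
G has 4 vertices, 5 edges. r(E) = 3.
Enumerate all 2^5 = 32 subsets.
Count subsets with r(E)-r(A)=0 and |A|-r(A)=1: 5.

5


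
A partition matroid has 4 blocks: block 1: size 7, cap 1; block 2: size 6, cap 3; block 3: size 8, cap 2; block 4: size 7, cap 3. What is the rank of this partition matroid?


Rank of a partition matroid = sum of min(|Si|, ci) for each block.
= min(7,1) + min(6,3) + min(8,2) + min(7,3)
= 1 + 3 + 2 + 3
= 9.

9


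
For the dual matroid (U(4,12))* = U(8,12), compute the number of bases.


The dual of U(r,n) is U(n-r, n) = U(8,12).
Bases of U(8,12) are all (8)-element subsets.
|B(M*)| = (12 choose 8) = 495.

495


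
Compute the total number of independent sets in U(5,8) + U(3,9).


For a direct sum, |I(M1+M2)| = |I(M1)| * |I(M2)|.
|I(U(5,8))| = sum C(8,k) for k=0..5 = 219.
|I(U(3,9))| = sum C(9,k) for k=0..3 = 130.
Total = 219 * 130 = 28470.

28470


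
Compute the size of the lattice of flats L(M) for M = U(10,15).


Flats of U(10,15): every subset of size < 10 is a flat, plus E itself.
Count = C(15,0) + C(15,1) + C(15,2) + C(15,3) + C(15,4) + C(15,5) + C(15,6) + C(15,7) + C(15,8) + C(15,9) + 1
     = 1 + 15 + 105 + 455 + 1365 + 3003 + 5005 + 6435 + 6435 + 5005 + 1
     = 27825.

27825


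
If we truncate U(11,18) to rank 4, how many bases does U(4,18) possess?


Truncating U(11,18) to rank 4 gives U(4,18).
Bases of U(4,18) are all 4-element subsets of 18 elements.
Number of bases = C(18,4) = (18 * 17 * 16 * 15) / (1 * 2 * 3 * 4) = 3060.

3060


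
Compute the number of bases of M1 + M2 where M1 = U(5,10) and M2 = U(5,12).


Bases of a direct sum M1 + M2: |B| = |B(M1)| * |B(M2)|.
|B(U(5,10))| = C(10,5) = 252.
|B(U(5,12))| = C(12,5) = 792.
Total bases = 252 * 792 = 199584.

199584


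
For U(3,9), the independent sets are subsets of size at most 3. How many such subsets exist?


Independent sets of U(3,9) are all subsets of size <= 3.
Count = C(9,0) + C(9,1) + C(9,2) + C(9,3)
     = 1 + 9 + 36 + 84
     = 130.

130


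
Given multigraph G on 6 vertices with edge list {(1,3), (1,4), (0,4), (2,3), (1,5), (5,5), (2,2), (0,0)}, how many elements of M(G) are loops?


In a graphic matroid, a loop is a self-loop edge (u,u) with rank 0.
Examining all 8 edges for self-loops...
Self-loops found: (5,5), (2,2), (0,0)
Number of loops = 3.

3


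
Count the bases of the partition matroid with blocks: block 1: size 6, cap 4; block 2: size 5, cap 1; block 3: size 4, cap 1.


A basis picks exactly ci elements from block i.
Number of bases = product of C(|Si|, ci).
= C(6,4) * C(5,1) * C(4,1)
= 15 * 5 * 4
= 300.

300


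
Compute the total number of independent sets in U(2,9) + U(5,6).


For a direct sum, |I(M1+M2)| = |I(M1)| * |I(M2)|.
|I(U(2,9))| = sum C(9,k) for k=0..2 = 46.
|I(U(5,6))| = sum C(6,k) for k=0..5 = 63.
Total = 46 * 63 = 2898.

2898


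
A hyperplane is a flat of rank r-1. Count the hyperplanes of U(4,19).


Hyperplanes of U(4,19) are flats of rank 3.
In a uniform matroid, these are exactly the (3)-element subsets.
Count = (19 choose 3) = 969.

969


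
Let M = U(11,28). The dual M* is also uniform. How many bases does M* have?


The dual of U(r,n) is U(n-r, n) = U(17,28).
Bases of U(17,28) are all (17)-element subsets.
|B(M*)| = C(28,17) = 28! / (17! * 11!) = 21474180.

21474180


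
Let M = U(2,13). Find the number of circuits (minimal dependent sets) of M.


In U(2,13), circuits are the (3)-element subsets.
Any set of 3 elements is dependent, and removing any one element gives
an independent set of size 2, so it is a minimal dependent set.
Number of circuits = (13 choose 3) = 286.

286


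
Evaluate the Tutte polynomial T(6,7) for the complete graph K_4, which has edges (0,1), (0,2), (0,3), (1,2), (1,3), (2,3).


T(K_4; x,y) = x^3 + 3x^2 + 4xy + 2x + y^3 + 3y^2 + 2y.
Substituting x=6, y=7:
= 216 + 108 + 168 + 12 + 343 + 147 + 14
= 1008.

1008


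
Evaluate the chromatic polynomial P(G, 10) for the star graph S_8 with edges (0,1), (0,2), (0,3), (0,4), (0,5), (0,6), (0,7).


P(tree, k) = k * (k-1)^(7) for any tree on 8 vertices.
P(10) = 10 * 9^7 = 10 * 4782969 = 47829690.

47829690


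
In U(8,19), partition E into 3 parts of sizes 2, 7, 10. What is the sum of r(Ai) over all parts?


r(Ai) = min(|Ai|, 8) for each part.
Sum = min(2,8) + min(7,8) + min(10,8)
    = 2 + 7 + 8
    = 17.

17


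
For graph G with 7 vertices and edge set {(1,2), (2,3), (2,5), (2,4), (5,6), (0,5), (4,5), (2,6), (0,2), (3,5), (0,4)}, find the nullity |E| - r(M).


Cycle rank (nullity) = |E| - r(M) = |E| - (|V| - c).
|E| = 11, |V| = 7, c = 1.
Nullity = 11 - (7 - 1) = 11 - 6 = 5.

5


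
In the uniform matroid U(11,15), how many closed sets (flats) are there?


Flats of U(11,15): every subset of size < 11 is a flat, plus E itself.
Count = C(15,0) + C(15,1) + C(15,2) + C(15,3) + C(15,4) + C(15,5) + C(15,6) + C(15,7) + C(15,8) + C(15,9) + C(15,10) + 1
     = 1 + 15 + 105 + 455 + 1365 + 3003 + 5005 + 6435 + 6435 + 5005 + 3003 + 1
     = 30828.

30828


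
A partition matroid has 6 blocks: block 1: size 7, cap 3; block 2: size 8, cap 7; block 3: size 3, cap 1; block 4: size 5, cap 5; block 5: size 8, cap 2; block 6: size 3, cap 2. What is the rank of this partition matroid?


Rank of a partition matroid = sum of min(|Si|, ci) for each block.
= min(7,3) + min(8,7) + min(3,1) + min(5,5) + min(8,2) + min(3,2)
= 3 + 7 + 1 + 5 + 2 + 2
= 20.

20


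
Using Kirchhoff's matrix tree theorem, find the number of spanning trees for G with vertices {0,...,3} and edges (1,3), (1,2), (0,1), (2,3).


By Kirchhoff's matrix tree theorem, the number of spanning trees equals
the determinant of any cofactor of the Laplacian matrix L.
G has 4 vertices and 4 edges.
Computing the (3 x 3) cofactor determinant gives 3.

3


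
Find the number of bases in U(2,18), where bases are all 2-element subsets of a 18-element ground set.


Bases of U(2,18) are all 2-element subsets of the 18-element ground set.
Number of bases = C(18,2).
C(18,2) = 18! / (2! * 16!) = 153.

153


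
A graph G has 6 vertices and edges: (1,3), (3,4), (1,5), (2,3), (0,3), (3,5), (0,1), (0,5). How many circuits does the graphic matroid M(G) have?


A circuit in a graphic matroid = edge set of a simple cycle.
G has 6 vertices and 8 edges.
Enumerating all minimal edge subsets forming cycles...
Total circuits found: 7.

7


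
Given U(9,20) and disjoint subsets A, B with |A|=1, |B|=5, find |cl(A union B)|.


|A union B| = 1 + 5 = 6 (disjoint).
In U(9,20), cl(S) = S if |S| < 9, else cl(S) = E.
Since 6 < 9, cl(A union B) = A union B.
|cl(A union B)| = 6.

6


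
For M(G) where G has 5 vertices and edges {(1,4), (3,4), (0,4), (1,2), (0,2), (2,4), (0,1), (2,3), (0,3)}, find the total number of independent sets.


An independent set in a graphic matroid is an acyclic edge subset.
G has 5 vertices and 9 edges.
Enumerate all 2^9 = 512 subsets, checking for acyclicity.
Total independent sets = 198.

198


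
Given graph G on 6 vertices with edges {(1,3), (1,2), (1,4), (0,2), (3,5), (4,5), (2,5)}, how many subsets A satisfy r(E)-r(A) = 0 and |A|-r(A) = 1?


R(x,y) = sum over A in 2^E of x^(r(E)-r(A)) * y^(|A|-r(A)).
G has 6 vertices, 7 edges. r(E) = 5.
Enumerate all 2^7 = 128 subsets.
Count subsets with r(E)-r(A)=0 and |A|-r(A)=1: 6.

6


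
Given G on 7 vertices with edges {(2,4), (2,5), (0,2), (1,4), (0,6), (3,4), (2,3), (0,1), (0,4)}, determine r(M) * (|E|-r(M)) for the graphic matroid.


r(M) = |V| - c = 7 - 1 = 6.
nullity = |E| - r(M) = 9 - 6 = 3.
Product = 6 * 3 = 18.

18


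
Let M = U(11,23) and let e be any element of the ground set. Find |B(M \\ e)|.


Deleting e from U(11,23) gives U(11,22) since n > r.
Bases of U(11,22) = C(22,11) = 22! / (11! * 11!) = 705432.

705432


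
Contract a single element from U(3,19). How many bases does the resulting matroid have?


Contracting e from U(3,19) gives U(2,18).
Bases of U(2,18) = C(18,2) = 18! / (2! * 16!) = 153.

153


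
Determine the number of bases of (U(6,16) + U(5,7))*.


(M1+M2)* = M1* + M2*.
M1* = U(10,16), bases: C(16,10) = 8008.
M2* = U(2,7), bases: C(7,2) = 21.
|B(M*)| = 8008 * 21 = 168168.

168168


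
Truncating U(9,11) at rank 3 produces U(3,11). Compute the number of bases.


Truncating U(9,11) to rank 3 gives U(3,11).
Bases of U(3,11) are all 3-element subsets of 11 elements.
Number of bases = C(11,3) = (11 * 10 * 9) / (1 * 2 * 3) = 165.

165


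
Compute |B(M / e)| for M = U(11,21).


Contracting e from U(11,21) gives U(10,20).
Bases of U(10,20) = C(20,10) = 20! / (10! * 10!) = 184756.

184756


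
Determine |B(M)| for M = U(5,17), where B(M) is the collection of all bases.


Bases of U(5,17) are all 5-element subsets of the 17-element ground set.
Number of bases = C(17,5).
(17 choose 5) = 6188.

6188


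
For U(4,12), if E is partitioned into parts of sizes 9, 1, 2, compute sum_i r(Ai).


r(Ai) = min(|Ai|, 4) for each part.
Sum = min(9,4) + min(1,4) + min(2,4)
    = 4 + 1 + 2
    = 7.

7


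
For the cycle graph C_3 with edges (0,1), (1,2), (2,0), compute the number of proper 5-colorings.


P(C_3, k) = (k-1)^3 + (-1)^3*(k-1).
P(5) = (4)^3 - 4
= 64 - 4 = 60.

60


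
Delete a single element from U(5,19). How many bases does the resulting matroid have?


Deleting e from U(5,19) gives U(5,18) since n > r.
Bases of U(5,18) = (18 choose 5) = 8568.

8568


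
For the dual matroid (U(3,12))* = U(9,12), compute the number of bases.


The dual of U(r,n) is U(n-r, n) = U(9,12).
Bases of U(9,12) are all (9)-element subsets.
|B(M*)| = C(12,9) = 12! / (9! * 3!) = 220.

220


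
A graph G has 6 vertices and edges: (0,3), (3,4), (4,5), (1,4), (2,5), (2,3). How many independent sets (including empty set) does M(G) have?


An independent set in a graphic matroid is an acyclic edge subset.
G has 6 vertices and 6 edges.
Enumerate all 2^6 = 64 subsets, checking for acyclicity.
Total independent sets = 60.

60


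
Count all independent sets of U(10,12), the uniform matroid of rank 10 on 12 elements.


Independent sets of U(10,12) are all subsets of size <= 10.
Count = (12 choose 0) + (12 choose 1) + (12 choose 2) + (12 choose 3) + (12 choose 4) + (12 choose 5) + (12 choose 6) + (12 choose 7) + (12 choose 8) + (12 choose 9) + (12 choose 10)
     = 1 + 12 + 66 + 220 + 495 + 792 + 924 + 792 + 495 + 220 + 66
     = 4083.

4083
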